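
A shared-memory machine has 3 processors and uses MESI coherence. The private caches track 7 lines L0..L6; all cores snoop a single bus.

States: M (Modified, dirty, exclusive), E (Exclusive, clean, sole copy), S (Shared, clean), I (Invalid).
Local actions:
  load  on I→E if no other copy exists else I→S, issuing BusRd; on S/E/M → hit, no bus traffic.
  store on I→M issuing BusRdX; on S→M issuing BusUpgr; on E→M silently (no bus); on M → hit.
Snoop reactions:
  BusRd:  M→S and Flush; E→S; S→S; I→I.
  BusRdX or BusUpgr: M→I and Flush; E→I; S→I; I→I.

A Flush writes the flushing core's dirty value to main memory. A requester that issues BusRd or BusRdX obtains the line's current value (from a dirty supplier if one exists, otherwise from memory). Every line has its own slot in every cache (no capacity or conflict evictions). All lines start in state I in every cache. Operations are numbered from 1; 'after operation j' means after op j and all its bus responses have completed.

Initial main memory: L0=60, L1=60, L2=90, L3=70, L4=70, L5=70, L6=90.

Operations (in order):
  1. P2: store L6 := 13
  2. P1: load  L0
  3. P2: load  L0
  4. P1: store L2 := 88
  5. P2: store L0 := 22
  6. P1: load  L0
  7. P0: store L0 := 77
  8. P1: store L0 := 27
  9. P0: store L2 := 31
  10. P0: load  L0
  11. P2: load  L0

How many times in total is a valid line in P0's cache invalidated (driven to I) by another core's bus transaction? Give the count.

1. P2: store L6 := 13  bus=[BusRdX]  L6: P0=I P1=I P2=M  mem[L6]=90
2. P1: load  L0  bus=[BusRd]  L0: P0=I P1=E P2=I  mem[L0]=60
3. P2: load  L0  bus=[BusRd]  L0: P0=I P1=S P2=S  mem[L0]=60
4. P1: store L2 := 88  bus=[BusRdX]  L2: P0=I P1=M P2=I  mem[L2]=90
5. P2: store L0 := 22  bus=[BusUpgr]  L0: P0=I P1=I P2=M  mem[L0]=60
6. P1: load  L0  bus=[BusRd,Flush]  L0: P0=I P1=S P2=S  mem[L0]=22
7. P0: store L0 := 77  bus=[BusRdX]  L0: P0=M P1=I P2=I  mem[L0]=22
8. P1: store L0 := 27  bus=[BusRdX,Flush]  L0: P0=I P1=M P2=I  mem[L0]=77
9. P0: store L2 := 31  bus=[BusRdX,Flush]  L2: P0=M P1=I P2=I  mem[L2]=88
10. P0: load  L0  bus=[BusRd,Flush]  L0: P0=S P1=S P2=I  mem[L0]=27
11. P2: load  L0  bus=[BusRd]  L0: P0=S P1=S P2=S  mem[L0]=27

invalidations = 1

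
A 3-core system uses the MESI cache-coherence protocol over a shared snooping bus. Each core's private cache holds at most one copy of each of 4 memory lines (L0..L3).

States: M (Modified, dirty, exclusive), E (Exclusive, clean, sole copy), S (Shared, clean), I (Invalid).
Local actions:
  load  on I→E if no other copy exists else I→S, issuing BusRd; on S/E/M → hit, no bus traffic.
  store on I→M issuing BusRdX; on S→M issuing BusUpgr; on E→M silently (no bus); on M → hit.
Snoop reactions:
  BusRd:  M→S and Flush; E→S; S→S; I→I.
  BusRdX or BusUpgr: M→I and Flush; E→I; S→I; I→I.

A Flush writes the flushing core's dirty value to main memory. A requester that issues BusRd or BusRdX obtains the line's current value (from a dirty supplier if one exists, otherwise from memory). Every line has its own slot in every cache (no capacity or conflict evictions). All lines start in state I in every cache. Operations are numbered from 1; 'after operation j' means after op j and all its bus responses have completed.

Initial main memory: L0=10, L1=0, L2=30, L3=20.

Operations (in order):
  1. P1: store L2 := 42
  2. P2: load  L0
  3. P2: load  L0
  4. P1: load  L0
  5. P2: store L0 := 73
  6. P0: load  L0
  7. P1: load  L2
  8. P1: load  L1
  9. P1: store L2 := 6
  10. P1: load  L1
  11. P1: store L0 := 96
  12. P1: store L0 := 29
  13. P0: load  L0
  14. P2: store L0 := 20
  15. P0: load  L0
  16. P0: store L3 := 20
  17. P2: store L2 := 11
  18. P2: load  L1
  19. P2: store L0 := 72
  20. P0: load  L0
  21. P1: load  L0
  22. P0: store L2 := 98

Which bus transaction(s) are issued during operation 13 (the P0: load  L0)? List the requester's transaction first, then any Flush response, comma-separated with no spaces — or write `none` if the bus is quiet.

step 1: P1: store L2 := 42  ⟶  IMI  (L2)  txn=BusRdX  M[L2]=30
step 2: P2: load  L0  ⟶  IIE  (L0)  txn=BusRd  M[L0]=10
step 3: P2: load  L0  ⟶  IIE  (L0)  txn=∅  M[L0]=10
step 4: P1: load  L0  ⟶  ISS  (L0)  txn=BusRd  M[L0]=10
step 5: P2: store L0 := 73  ⟶  IIM  (L0)  txn=BusUpgr  M[L0]=10
step 6: P0: load  L0  ⟶  SIS  (L0)  txn=BusRd+Flush  M[L0]=73
step 7: P1: load  L2  ⟶  IMI  (L2)  txn=∅  M[L2]=30
step 8: P1: load  L1  ⟶  IEI  (L1)  txn=BusRd  M[L1]=0
step 9: P1: store L2 := 6  ⟶  IMI  (L2)  txn=∅  M[L2]=30
step 10: P1: load  L1  ⟶  IEI  (L1)  txn=∅  M[L1]=0
step 11: P1: store L0 := 96  ⟶  IMI  (L0)  txn=BusRdX  M[L0]=73
step 12: P1: store L0 := 29  ⟶  IMI  (L0)  txn=∅  M[L0]=73
step 13: P0: load  L0  ⟶  SSI  (L0)  txn=BusRd+Flush  M[L0]=29
step 14: P2: store L0 := 20  ⟶  IIM  (L0)  txn=BusRdX  M[L0]=29
step 15: P0: load  L0  ⟶  SIS  (L0)  txn=BusRd+Flush  M[L0]=20
step 16: P0: store L3 := 20  ⟶  MII  (L3)  txn=BusRdX  M[L3]=20
step 17: P2: store L2 := 11  ⟶  IIM  (L2)  txn=BusRdX+Flush  M[L2]=6
step 18: P2: load  L1  ⟶  ISS  (L1)  txn=BusRd  M[L1]=0
step 19: P2: store L0 := 72  ⟶  IIM  (L0)  txn=BusUpgr  M[L0]=20
step 20: P0: load  L0  ⟶  SIS  (L0)  txn=BusRd+Flush  M[L0]=72
step 21: P1: load  L0  ⟶  SSS  (L0)  txn=BusRd  M[L0]=72
step 22: P0: store L2 := 98  ⟶  MII  (L2)  txn=BusRdX+Flush  M[L2]=11

bus = BusRd,Flush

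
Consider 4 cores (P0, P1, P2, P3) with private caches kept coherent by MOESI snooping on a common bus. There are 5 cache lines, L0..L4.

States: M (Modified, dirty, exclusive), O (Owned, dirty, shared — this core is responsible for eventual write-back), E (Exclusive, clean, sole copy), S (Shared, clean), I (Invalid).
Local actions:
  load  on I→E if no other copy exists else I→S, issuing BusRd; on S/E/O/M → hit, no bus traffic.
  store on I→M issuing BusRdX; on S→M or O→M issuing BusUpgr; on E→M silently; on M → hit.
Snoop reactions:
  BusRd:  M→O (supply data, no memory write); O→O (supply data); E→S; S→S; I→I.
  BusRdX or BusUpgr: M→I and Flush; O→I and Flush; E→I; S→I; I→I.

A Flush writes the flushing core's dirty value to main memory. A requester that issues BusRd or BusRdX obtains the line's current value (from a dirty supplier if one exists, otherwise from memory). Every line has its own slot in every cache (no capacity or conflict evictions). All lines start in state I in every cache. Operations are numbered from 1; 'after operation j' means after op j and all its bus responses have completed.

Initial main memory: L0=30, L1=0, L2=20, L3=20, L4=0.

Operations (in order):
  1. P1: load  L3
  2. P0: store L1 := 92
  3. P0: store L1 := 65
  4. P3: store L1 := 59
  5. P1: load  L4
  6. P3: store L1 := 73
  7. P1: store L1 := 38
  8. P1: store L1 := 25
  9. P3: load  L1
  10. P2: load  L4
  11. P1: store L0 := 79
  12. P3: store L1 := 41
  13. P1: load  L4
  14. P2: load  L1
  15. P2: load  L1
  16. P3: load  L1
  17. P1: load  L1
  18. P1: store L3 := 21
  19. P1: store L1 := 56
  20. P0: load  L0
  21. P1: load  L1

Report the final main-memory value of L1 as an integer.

  op1 P1: load  L3 → I/E/I/I on L3; bus BusRd; mem=20
  op2 P0: store L1 := 92 → M/I/I/I on L1; bus BusRdX; mem=0
  op3 P0: store L1 := 65 → M/I/I/I on L1; bus (none); mem=0
  op4 P3: store L1 := 59 → I/I/I/M on L1; bus BusRdX Flush; mem=65
  op5 P1: load  L4 → I/E/I/I on L4; bus BusRd; mem=0
  op6 P3: store L1 := 73 → I/I/I/M on L1; bus (none); mem=65
  op7 P1: store L1 := 38 → I/M/I/I on L1; bus BusRdX Flush; mem=73
  op8 P1: store L1 := 25 → I/M/I/I on L1; bus (none); mem=73
  op9 P3: load  L1 → I/O/I/S on L1; bus BusRd; mem=73
  op10 P2: load  L4 → I/S/S/I on L4; bus BusRd; mem=0
  op11 P1: store L0 := 79 → I/M/I/I on L0; bus BusRdX; mem=30
  op12 P3: store L1 := 41 → I/I/I/M on L1; bus BusUpgr Flush; mem=25
  op13 P1: load  L4 → I/S/S/I on L4; bus (none); mem=0
  op14 P2: load  L1 → I/I/S/O on L1; bus BusRd; mem=25
  op15 P2: load  L1 → I/I/S/O on L1; bus (none); mem=25
  op16 P3: load  L1 → I/I/S/O on L1; bus (none); mem=25
  op17 P1: load  L1 → I/S/S/O on L1; bus BusRd; mem=25
  op18 P1: store L3 := 21 → I/M/I/I on L3; bus (none); mem=20
  op19 P1: store L1 := 56 → I/M/I/I on L1; bus BusUpgr Flush; mem=41
  op20 P0: load  L0 → S/O/I/I on L0; bus BusRd; mem=30
  op21 P1: load  L1 → I/M/I/I on L1; bus (none); mem=41

memory[L1] = 41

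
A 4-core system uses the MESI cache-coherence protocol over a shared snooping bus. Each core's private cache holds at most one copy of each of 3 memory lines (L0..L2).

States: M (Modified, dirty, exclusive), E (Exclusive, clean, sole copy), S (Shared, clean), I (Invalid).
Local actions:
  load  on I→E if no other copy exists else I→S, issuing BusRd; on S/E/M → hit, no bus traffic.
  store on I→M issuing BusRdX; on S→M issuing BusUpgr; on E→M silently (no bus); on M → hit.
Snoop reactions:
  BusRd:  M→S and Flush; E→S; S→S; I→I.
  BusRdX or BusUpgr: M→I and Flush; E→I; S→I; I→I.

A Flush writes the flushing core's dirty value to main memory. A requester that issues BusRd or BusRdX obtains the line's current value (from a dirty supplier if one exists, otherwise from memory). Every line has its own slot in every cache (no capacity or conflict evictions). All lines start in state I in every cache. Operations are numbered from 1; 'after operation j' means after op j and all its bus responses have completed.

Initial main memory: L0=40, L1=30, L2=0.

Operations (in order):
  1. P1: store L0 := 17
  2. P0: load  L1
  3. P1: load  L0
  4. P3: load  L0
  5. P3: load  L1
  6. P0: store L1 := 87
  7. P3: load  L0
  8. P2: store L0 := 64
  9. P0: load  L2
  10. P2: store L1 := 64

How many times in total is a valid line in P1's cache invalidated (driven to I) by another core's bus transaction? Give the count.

invalidations = 1

[1] P1: store L0 := 17 | P0:I, P1:M(17), P2:I, P3:I | bus: BusRdX
[2] P0: load  L1 | P0:E(30), P1:I, P2:I, P3:I | bus: BusRd
[3] P1: load  L0 | P0:I, P1:M(17), P2:I, P3:I | bus: none
[4] P3: load  L0 | P0:I, P1:S(17), P2:I, P3:S(17) | bus: BusRd,Flush
[5] P3: load  L1 | P0:S(30), P1:I, P2:I, P3:S(30) | bus: BusRd
[6] P0: store L1 := 87 | P0:M(87), P1:I, P2:I, P3:I | bus: BusUpgr
[7] P3: load  L0 | P0:I, P1:S(17), P2:I, P3:S(17) | bus: none
[8] P2: store L0 := 64 | P0:I, P1:I, P2:M(64), P3:I | bus: BusRdX
[9] P0: load  L2 | P0:E(0), P1:I, P2:I, P3:I | bus: BusRd
[10] P2: store L1 := 64 | P0:I, P1:I, P2:M(64), P3:I | bus: BusRdX,Flush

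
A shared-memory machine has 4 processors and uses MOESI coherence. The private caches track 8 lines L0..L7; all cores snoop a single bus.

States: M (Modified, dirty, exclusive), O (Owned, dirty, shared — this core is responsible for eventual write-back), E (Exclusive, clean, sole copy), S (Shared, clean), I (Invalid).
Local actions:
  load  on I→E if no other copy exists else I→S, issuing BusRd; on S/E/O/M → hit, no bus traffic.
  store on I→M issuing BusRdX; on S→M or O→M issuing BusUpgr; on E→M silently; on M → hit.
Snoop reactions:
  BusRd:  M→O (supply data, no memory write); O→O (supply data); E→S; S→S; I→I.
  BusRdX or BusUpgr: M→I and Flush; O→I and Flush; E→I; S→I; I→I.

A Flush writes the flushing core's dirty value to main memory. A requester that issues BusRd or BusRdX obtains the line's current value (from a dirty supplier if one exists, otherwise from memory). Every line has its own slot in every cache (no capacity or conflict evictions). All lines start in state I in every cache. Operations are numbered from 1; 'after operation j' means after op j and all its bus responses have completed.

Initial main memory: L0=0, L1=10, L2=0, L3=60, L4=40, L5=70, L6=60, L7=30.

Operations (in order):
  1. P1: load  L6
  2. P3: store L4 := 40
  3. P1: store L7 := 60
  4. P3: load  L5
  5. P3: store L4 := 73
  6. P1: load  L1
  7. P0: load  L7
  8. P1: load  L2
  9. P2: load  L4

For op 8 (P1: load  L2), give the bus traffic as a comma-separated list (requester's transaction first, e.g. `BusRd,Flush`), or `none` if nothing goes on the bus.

bus = BusRd

[1] P1: load  L6 | P0:I, P1:E(60), P2:I, P3:I | bus: BusRd
[2] P3: store L4 := 40 | P0:I, P1:I, P2:I, P3:M(40) | bus: BusRdX
[3] P1: store L7 := 60 | P0:I, P1:M(60), P2:I, P3:I | bus: BusRdX
[4] P3: load  L5 | P0:I, P1:I, P2:I, P3:E(70) | bus: BusRd
[5] P3: store L4 := 73 | P0:I, P1:I, P2:I, P3:M(73) | bus: none
[6] P1: load  L1 | P0:I, P1:E(10), P2:I, P3:I | bus: BusRd
[7] P0: load  L7 | P0:S(60), P1:O(60), P2:I, P3:I | bus: BusRd
[8] P1: load  L2 | P0:I, P1:E(0), P2:I, P3:I | bus: BusRd
[9] P2: load  L4 | P0:I, P1:I, P2:S(73), P3:O(73) | bus: BusRd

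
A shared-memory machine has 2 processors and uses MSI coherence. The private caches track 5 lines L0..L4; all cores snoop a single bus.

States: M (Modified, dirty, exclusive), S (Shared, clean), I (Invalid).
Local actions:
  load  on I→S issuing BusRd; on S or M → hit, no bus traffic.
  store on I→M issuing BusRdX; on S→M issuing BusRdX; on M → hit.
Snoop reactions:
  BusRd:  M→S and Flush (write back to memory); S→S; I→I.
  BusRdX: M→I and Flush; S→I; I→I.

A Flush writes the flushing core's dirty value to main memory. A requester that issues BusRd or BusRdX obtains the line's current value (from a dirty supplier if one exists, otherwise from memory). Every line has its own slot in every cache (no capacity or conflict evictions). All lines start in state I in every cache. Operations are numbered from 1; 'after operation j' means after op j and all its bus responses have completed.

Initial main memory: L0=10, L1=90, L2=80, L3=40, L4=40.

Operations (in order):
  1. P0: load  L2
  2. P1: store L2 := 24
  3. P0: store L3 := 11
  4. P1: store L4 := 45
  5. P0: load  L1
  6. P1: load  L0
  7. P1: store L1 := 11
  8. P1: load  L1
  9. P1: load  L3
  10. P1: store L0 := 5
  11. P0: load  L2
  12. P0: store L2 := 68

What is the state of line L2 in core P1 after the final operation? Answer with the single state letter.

state = I

  op1 P0: load  L2 → S/I on L2; bus BusRd; mem=80
  op2 P1: store L2 := 24 → I/M on L2; bus BusRdX; mem=80
  op3 P0: store L3 := 11 → M/I on L3; bus BusRdX; mem=40
  op4 P1: store L4 := 45 → I/M on L4; bus BusRdX; mem=40
  op5 P0: load  L1 → S/I on L1; bus BusRd; mem=90
  op6 P1: load  L0 → I/S on L0; bus BusRd; mem=10
  op7 P1: store L1 := 11 → I/M on L1; bus BusRdX; mem=90
  op8 P1: load  L1 → I/M on L1; bus (none); mem=90
  op9 P1: load  L3 → S/S on L3; bus BusRd Flush; mem=11
  op10 P1: store L0 := 5 → I/M on L0; bus BusRdX; mem=10
  op11 P0: load  L2 → S/S on L2; bus BusRd Flush; mem=24
  op12 P0: store L2 := 68 → M/I on L2; bus BusRdX; mem=24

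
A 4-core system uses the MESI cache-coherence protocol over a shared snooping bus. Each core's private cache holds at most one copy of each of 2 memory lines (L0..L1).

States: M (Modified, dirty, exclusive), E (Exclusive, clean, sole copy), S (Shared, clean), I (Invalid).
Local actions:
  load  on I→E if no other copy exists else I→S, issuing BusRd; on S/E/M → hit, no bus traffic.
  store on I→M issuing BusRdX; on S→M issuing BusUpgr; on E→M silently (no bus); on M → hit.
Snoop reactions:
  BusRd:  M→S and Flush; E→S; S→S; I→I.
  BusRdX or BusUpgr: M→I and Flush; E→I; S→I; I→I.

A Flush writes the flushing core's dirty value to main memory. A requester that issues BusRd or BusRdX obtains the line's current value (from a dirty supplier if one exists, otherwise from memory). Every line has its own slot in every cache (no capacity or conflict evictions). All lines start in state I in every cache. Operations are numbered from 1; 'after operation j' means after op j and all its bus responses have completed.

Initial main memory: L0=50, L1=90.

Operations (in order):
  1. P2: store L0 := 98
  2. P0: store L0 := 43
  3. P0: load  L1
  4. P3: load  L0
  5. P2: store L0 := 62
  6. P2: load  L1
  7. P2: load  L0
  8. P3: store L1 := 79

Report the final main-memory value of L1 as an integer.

memory[L1] = 90

step 1: P2: store L0 := 98  ⟶  IIMI  (L0)  txn=BusRdX  M[L0]=50
step 2: P0: store L0 := 43  ⟶  MIII  (L0)  txn=BusRdX+Flush  M[L0]=98
step 3: P0: load  L1  ⟶  EIII  (L1)  txn=BusRd  M[L1]=90
step 4: P3: load  L0  ⟶  SIIS  (L0)  txn=BusRd+Flush  M[L0]=43
step 5: P2: store L0 := 62  ⟶  IIMI  (L0)  txn=BusRdX  M[L0]=43
step 6: P2: load  L1  ⟶  SISI  (L1)  txn=BusRd  M[L1]=90
step 7: P2: load  L0  ⟶  IIMI  (L0)  txn=∅  M[L0]=43
step 8: P3: store L1 := 79  ⟶  IIIM  (L1)  txn=BusRdX  M[L1]=90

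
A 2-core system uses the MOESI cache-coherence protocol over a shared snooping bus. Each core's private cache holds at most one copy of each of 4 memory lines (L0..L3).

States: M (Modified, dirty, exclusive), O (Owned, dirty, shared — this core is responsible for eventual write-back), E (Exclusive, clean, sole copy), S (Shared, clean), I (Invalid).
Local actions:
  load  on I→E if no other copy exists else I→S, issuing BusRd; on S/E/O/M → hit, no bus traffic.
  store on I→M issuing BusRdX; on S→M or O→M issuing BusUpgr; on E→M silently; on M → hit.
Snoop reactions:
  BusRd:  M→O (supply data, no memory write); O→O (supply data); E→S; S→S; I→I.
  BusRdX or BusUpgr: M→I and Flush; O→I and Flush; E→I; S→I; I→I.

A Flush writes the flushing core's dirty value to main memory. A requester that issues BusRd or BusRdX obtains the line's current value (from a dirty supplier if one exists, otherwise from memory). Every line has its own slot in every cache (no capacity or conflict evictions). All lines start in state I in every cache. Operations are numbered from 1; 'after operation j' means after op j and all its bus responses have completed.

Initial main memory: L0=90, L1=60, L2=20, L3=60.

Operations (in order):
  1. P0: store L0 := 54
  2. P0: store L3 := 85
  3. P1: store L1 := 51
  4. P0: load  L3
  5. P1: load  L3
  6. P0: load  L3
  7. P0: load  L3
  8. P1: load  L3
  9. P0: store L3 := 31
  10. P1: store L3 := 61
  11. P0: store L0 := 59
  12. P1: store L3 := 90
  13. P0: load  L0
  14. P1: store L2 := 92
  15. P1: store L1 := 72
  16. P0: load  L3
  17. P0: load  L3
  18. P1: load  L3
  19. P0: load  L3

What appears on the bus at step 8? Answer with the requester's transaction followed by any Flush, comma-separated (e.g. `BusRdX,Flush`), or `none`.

step 1: P0: store L0 := 54  ⟶  MI  (L0)  txn=BusRdX  M[L0]=90
step 2: P0: store L3 := 85  ⟶  MI  (L3)  txn=BusRdX  M[L3]=60
step 3: P1: store L1 := 51  ⟶  IM  (L1)  txn=BusRdX  M[L1]=60
step 4: P0: load  L3  ⟶  MI  (L3)  txn=∅  M[L3]=60
step 5: P1: load  L3  ⟶  OS  (L3)  txn=BusRd  M[L3]=60
step 6: P0: load  L3  ⟶  OS  (L3)  txn=∅  M[L3]=60
step 7: P0: load  L3  ⟶  OS  (L3)  txn=∅  M[L3]=60
step 8: P1: load  L3  ⟶  OS  (L3)  txn=∅  M[L3]=60
step 9: P0: store L3 := 31  ⟶  MI  (L3)  txn=BusUpgr  M[L3]=60
step 10: P1: store L3 := 61  ⟶  IM  (L3)  txn=BusRdX+Flush  M[L3]=31
step 11: P0: store L0 := 59  ⟶  MI  (L0)  txn=∅  M[L0]=90
step 12: P1: store L3 := 90  ⟶  IM  (L3)  txn=∅  M[L3]=31
step 13: P0: load  L0  ⟶  MI  (L0)  txn=∅  M[L0]=90
step 14: P1: store L2 := 92  ⟶  IM  (L2)  txn=BusRdX  M[L2]=20
step 15: P1: store L1 := 72  ⟶  IM  (L1)  txn=∅  M[L1]=60
step 16: P0: load  L3  ⟶  SO  (L3)  txn=BusRd  M[L3]=31
step 17: P0: load  L3  ⟶  SO  (L3)  txn=∅  M[L3]=31
step 18: P1: load  L3  ⟶  SO  (L3)  txn=∅  M[L3]=31
step 19: P0: load  L3  ⟶  SO  (L3)  txn=∅  M[L3]=31

bus = none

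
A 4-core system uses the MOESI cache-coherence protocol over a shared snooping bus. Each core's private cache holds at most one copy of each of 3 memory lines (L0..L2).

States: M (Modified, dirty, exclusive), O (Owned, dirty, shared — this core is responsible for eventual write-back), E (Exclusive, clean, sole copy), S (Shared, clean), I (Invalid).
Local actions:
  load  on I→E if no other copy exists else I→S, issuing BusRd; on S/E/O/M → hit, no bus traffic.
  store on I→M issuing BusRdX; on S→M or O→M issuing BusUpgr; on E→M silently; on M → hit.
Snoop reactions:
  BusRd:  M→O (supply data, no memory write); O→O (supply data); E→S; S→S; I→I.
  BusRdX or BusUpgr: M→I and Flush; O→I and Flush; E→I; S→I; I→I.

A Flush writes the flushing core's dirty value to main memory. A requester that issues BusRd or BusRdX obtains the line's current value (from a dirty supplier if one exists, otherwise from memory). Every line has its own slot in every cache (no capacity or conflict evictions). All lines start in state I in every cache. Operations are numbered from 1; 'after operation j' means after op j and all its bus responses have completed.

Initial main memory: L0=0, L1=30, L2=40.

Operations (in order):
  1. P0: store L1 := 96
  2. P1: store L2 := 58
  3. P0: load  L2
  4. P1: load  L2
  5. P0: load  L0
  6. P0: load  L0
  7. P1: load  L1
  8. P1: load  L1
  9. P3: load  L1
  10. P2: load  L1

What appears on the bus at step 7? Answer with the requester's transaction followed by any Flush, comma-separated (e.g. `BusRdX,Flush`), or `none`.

1. P0: store L1 := 96  bus=[BusRdX]  L1: P0=M P1=I P2=I P3=I  mem[L1]=30
2. P1: store L2 := 58  bus=[BusRdX]  L2: P0=I P1=M P2=I P3=I  mem[L2]=40
3. P0: load  L2  bus=[BusRd]  L2: P0=S P1=O P2=I P3=I  mem[L2]=40
4. P1: load  L2  bus=[-]  L2: P0=S P1=O P2=I P3=I  mem[L2]=40
5. P0: load  L0  bus=[BusRd]  L0: P0=E P1=I P2=I P3=I  mem[L0]=0
6. P0: load  L0  bus=[-]  L0: P0=E P1=I P2=I P3=I  mem[L0]=0
7. P1: load  L1  bus=[BusRd]  L1: P0=O P1=S P2=I P3=I  mem[L1]=30
8. P1: load  L1  bus=[-]  L1: P0=O P1=S P2=I P3=I  mem[L1]=30
9. P3: load  L1  bus=[BusRd]  L1: P0=O P1=S P2=I P3=S  mem[L1]=30
10. P2: load  L1  bus=[BusRd]  L1: P0=O P1=S P2=S P3=S  mem[L1]=30

bus = BusRd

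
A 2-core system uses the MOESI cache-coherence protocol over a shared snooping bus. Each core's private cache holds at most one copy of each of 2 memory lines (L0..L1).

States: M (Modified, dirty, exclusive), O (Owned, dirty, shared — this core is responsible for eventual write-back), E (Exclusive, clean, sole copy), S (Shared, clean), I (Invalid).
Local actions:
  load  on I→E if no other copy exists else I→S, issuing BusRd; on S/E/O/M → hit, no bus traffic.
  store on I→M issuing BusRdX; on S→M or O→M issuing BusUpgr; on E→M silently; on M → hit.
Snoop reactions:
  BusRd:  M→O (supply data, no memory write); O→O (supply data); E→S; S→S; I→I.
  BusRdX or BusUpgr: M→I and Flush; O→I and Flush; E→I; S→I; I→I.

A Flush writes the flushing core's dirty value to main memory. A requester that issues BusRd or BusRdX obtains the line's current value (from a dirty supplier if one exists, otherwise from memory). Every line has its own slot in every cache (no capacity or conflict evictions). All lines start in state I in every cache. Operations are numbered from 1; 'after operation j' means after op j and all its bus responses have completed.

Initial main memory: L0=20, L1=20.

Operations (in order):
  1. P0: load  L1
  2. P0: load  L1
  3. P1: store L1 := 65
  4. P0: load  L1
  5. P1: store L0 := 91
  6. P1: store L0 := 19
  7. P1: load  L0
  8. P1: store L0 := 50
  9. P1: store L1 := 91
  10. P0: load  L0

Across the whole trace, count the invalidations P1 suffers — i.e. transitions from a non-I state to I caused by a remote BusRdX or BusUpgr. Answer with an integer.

invalidations = 0

1. P0: load  L1  bus=[BusRd]  L1: P0=E P1=I  mem[L1]=20
2. P0: load  L1  bus=[-]  L1: P0=E P1=I  mem[L1]=20
3. P1: store L1 := 65  bus=[BusRdX]  L1: P0=I P1=M  mem[L1]=20
4. P0: load  L1  bus=[BusRd]  L1: P0=S P1=O  mem[L1]=20
5. P1: store L0 := 91  bus=[BusRdX]  L0: P0=I P1=M  mem[L0]=20
6. P1: store L0 := 19  bus=[-]  L0: P0=I P1=M  mem[L0]=20
7. P1: load  L0  bus=[-]  L0: P0=I P1=M  mem[L0]=20
8. P1: store L0 := 50  bus=[-]  L0: P0=I P1=M  mem[L0]=20
9. P1: store L1 := 91  bus=[BusUpgr]  L1: P0=I P1=M  mem[L1]=20
10. P0: load  L0  bus=[BusRd]  L0: P0=S P1=O  mem[L0]=20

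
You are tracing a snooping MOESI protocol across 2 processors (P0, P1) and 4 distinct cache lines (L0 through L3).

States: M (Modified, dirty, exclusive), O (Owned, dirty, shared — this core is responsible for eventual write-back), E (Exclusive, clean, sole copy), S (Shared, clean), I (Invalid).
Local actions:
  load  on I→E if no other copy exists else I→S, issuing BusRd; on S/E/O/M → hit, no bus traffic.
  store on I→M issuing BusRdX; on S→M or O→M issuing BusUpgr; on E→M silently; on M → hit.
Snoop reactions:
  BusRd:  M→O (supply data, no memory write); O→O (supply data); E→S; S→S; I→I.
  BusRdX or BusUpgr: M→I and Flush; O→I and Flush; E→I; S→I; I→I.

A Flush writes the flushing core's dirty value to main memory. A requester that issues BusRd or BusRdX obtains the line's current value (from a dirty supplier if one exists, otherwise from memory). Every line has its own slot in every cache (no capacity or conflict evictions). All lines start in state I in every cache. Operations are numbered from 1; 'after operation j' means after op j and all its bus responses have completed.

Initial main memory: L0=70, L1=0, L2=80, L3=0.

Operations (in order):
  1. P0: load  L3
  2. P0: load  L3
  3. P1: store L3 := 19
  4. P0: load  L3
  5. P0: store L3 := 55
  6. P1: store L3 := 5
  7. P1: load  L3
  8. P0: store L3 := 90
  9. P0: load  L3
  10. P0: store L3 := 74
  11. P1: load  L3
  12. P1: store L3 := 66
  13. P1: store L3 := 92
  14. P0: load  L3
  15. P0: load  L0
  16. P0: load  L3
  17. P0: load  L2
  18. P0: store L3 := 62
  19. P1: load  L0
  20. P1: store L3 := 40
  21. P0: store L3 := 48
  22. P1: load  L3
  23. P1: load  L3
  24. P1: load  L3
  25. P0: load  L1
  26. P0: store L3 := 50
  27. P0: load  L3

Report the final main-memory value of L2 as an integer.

memory[L2] = 80

[1] P0: load  L3 | P0:E(0), P1:I | bus: BusRd
[2] P0: load  L3 | P0:E(0), P1:I | bus: none
[3] P1: store L3 := 19 | P0:I, P1:M(19) | bus: BusRdX
[4] P0: load  L3 | P0:S(19), P1:O(19) | bus: BusRd
[5] P0: store L3 := 55 | P0:M(55), P1:I | bus: BusUpgr,Flush
[6] P1: store L3 := 5 | P0:I, P1:M(5) | bus: BusRdX,Flush
[7] P1: load  L3 | P0:I, P1:M(5) | bus: none
[8] P0: store L3 := 90 | P0:M(90), P1:I | bus: BusRdX,Flush
[9] P0: load  L3 | P0:M(90), P1:I | bus: none
[10] P0: store L3 := 74 | P0:M(74), P1:I | bus: none
[11] P1: load  L3 | P0:O(74), P1:S(74) | bus: BusRd
[12] P1: store L3 := 66 | P0:I, P1:M(66) | bus: BusUpgr,Flush
[13] P1: store L3 := 92 | P0:I, P1:M(92) | bus: none
[14] P0: load  L3 | P0:S(92), P1:O(92) | bus: BusRd
[15] P0: load  L0 | P0:E(70), P1:I | bus: BusRd
[16] P0: load  L3 | P0:S(92), P1:O(92) | bus: none
[17] P0: load  L2 | P0:E(80), P1:I | bus: BusRd
[18] P0: store L3 := 62 | P0:M(62), P1:I | bus: BusUpgr,Flush
[19] P1: load  L0 | P0:S(70), P1:S(70) | bus: BusRd
[20] P1: store L3 := 40 | P0:I, P1:M(40) | bus: BusRdX,Flush
[21] P0: store L3 := 48 | P0:M(48), P1:I | bus: BusRdX,Flush
[22] P1: load  L3 | P0:O(48), P1:S(48) | bus: BusRd
[23] P1: load  L3 | P0:O(48), P1:S(48) | bus: none
[24] P1: load  L3 | P0:O(48), P1:S(48) | bus: none
[25] P0: load  L1 | P0:E(0), P1:I | bus: BusRd
[26] P0: store L3 := 50 | P0:M(50), P1:I | bus: BusUpgr
[27] P0: load  L3 | P0:M(50), P1:I | bus: none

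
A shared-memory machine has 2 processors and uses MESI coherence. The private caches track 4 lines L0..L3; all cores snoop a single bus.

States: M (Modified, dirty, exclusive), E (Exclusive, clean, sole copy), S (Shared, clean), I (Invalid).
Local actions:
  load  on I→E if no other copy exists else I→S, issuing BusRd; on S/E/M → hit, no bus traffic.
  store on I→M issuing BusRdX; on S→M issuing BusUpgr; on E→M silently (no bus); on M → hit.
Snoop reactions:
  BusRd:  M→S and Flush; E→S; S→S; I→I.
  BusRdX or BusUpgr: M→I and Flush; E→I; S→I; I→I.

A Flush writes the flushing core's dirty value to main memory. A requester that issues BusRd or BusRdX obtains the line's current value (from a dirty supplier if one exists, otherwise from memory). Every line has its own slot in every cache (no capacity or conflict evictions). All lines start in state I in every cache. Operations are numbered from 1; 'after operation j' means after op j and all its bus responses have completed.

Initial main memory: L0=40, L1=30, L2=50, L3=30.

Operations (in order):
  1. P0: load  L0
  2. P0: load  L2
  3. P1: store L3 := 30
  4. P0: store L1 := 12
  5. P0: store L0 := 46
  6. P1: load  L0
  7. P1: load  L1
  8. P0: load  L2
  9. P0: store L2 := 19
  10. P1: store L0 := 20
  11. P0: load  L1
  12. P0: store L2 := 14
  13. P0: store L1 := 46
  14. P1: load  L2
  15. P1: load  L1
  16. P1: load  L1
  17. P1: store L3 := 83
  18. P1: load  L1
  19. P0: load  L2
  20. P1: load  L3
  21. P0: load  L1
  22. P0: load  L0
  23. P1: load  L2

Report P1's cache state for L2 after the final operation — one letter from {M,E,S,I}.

state = S

  op1 P0: load  L0 → E/I on L0; bus BusRd; mem=40
  op2 P0: load  L2 → E/I on L2; bus BusRd; mem=50
  op3 P1: store L3 := 30 → I/M on L3; bus BusRdX; mem=30
  op4 P0: store L1 := 12 → M/I on L1; bus BusRdX; mem=30
  op5 P0: store L0 := 46 → M/I on L0; bus (none); mem=40
  op6 P1: load  L0 → S/S on L0; bus BusRd Flush; mem=46
  op7 P1: load  L1 → S/S on L1; bus BusRd Flush; mem=12
  op8 P0: load  L2 → E/I on L2; bus (none); mem=50
  op9 P0: store L2 := 19 → M/I on L2; bus (none); mem=50
  op10 P1: store L0 := 20 → I/M on L0; bus BusUpgr; mem=46
  op11 P0: load  L1 → S/S on L1; bus (none); mem=12
  op12 P0: store L2 := 14 → M/I on L2; bus (none); mem=50
  op13 P0: store L1 := 46 → M/I on L1; bus BusUpgr; mem=12
  op14 P1: load  L2 → S/S on L2; bus BusRd Flush; mem=14
  op15 P1: load  L1 → S/S on L1; bus BusRd Flush; mem=46
  op16 P1: load  L1 → S/S on L1; bus (none); mem=46
  op17 P1: store L3 := 83 → I/M on L3; bus (none); mem=30
  op18 P1: load  L1 → S/S on L1; bus (none); mem=46
  op19 P0: load  L2 → S/S on L2; bus (none); mem=14
  op20 P1: load  L3 → I/M on L3; bus (none); mem=30
  op21 P0: load  L1 → S/S on L1; bus (none); mem=46
  op22 P0: load  L0 → S/S on L0; bus BusRd Flush; mem=20
  op23 P1: load  L2 → S/S on L2; bus (none); mem=14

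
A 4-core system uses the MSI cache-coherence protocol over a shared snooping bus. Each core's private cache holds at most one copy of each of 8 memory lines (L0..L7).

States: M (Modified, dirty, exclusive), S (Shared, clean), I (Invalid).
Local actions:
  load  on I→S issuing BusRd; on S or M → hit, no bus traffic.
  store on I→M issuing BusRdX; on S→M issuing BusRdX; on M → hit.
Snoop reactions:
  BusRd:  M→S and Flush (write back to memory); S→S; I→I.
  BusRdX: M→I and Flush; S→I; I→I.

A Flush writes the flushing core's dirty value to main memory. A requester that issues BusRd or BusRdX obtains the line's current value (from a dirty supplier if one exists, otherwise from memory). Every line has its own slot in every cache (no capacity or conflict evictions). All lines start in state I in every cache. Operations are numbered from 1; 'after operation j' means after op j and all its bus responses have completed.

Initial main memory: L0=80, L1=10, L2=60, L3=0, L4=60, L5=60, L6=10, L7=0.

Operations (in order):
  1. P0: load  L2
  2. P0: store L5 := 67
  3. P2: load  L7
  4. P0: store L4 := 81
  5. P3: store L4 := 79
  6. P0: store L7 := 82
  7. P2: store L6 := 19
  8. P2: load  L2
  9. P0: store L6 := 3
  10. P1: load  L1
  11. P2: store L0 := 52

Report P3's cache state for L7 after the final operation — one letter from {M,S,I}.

[1] P0: load  L2 | P0:S(60), P1:I, P2:I, P3:I | bus: BusRd
[2] P0: store L5 := 67 | P0:M(67), P1:I, P2:I, P3:I | bus: BusRdX
[3] P2: load  L7 | P0:I, P1:I, P2:S(0), P3:I | bus: BusRd
[4] P0: store L4 := 81 | P0:M(81), P1:I, P2:I, P3:I | bus: BusRdX
[5] P3: store L4 := 79 | P0:I, P1:I, P2:I, P3:M(79) | bus: BusRdX,Flush
[6] P0: store L7 := 82 | P0:M(82), P1:I, P2:I, P3:I | bus: BusRdX
[7] P2: store L6 := 19 | P0:I, P1:I, P2:M(19), P3:I | bus: BusRdX
[8] P2: load  L2 | P0:S(60), P1:I, P2:S(60), P3:I | bus: BusRd
[9] P0: store L6 := 3 | P0:M(3), P1:I, P2:I, P3:I | bus: BusRdX,Flush
[10] P1: load  L1 | P0:I, P1:S(10), P2:I, P3:I | bus: BusRd
[11] P2: store L0 := 52 | P0:I, P1:I, P2:M(52), P3:I | bus: BusRdX

state = I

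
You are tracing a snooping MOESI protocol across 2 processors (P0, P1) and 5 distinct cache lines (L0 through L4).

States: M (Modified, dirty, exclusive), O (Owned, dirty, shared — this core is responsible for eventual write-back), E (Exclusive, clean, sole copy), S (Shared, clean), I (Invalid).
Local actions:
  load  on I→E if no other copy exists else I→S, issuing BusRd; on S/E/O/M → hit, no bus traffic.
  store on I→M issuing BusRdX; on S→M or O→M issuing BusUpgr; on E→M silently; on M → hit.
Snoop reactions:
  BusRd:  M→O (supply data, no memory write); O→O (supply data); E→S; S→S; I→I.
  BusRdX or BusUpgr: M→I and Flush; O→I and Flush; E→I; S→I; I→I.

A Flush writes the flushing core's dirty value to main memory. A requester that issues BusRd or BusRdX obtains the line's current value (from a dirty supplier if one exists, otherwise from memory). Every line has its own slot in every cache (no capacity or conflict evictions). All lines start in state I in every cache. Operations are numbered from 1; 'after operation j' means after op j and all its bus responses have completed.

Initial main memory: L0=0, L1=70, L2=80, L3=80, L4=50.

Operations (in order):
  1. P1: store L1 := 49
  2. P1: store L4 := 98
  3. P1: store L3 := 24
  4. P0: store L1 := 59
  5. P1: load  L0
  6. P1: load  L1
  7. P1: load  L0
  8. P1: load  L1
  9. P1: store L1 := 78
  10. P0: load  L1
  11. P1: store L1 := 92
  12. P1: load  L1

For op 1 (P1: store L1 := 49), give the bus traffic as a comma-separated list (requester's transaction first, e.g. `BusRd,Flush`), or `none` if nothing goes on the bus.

bus = BusRdX

[1] P1: store L1 := 49 | P0:I, P1:M(49) | bus: BusRdX
[2] P1: store L4 := 98 | P0:I, P1:M(98) | bus: BusRdX
[3] P1: store L3 := 24 | P0:I, P1:M(24) | bus: BusRdX
[4] P0: store L1 := 59 | P0:M(59), P1:I | bus: BusRdX,Flush
[5] P1: load  L0 | P0:I, P1:E(0) | bus: BusRd
[6] P1: load  L1 | P0:O(59), P1:S(59) | bus: BusRd
[7] P1: load  L0 | P0:I, P1:E(0) | bus: none
[8] P1: load  L1 | P0:O(59), P1:S(59) | bus: none
[9] P1: store L1 := 78 | P0:I, P1:M(78) | bus: BusUpgr,Flush
[10] P0: load  L1 | P0:S(78), P1:O(78) | bus: BusRd
[11] P1: store L1 := 92 | P0:I, P1:M(92) | bus: BusUpgr
[12] P1: load  L1 | P0:I, P1:M(92) | bus: none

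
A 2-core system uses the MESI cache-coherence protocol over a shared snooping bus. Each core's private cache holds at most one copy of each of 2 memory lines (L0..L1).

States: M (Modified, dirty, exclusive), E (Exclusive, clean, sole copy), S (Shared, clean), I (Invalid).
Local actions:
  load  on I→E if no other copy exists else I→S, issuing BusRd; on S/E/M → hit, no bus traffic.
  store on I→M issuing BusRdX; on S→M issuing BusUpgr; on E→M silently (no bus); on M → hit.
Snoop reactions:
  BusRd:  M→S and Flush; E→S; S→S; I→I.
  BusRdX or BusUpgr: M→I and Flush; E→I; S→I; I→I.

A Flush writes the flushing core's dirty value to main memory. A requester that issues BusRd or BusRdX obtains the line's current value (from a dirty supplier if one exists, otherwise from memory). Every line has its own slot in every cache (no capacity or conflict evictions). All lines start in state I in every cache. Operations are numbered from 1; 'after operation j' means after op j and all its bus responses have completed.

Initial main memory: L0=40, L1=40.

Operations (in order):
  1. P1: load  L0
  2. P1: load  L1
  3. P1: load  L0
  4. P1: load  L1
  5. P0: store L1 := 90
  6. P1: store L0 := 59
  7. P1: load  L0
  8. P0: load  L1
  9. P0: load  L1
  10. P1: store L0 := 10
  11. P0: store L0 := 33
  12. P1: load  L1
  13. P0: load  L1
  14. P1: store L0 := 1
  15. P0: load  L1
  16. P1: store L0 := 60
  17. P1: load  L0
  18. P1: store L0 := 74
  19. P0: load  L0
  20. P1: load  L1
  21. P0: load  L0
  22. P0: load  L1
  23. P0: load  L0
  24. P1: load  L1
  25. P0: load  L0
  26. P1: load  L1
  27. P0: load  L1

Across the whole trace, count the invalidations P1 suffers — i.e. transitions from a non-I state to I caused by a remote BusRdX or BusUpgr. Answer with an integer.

1. P1: load  L0  bus=[BusRd]  L0: P0=I P1=E  mem[L0]=40
2. P1: load  L1  bus=[BusRd]  L1: P0=I P1=E  mem[L1]=40
3. P1: load  L0  bus=[-]  L0: P0=I P1=E  mem[L0]=40
4. P1: load  L1  bus=[-]  L1: P0=I P1=E  mem[L1]=40
5. P0: store L1 := 90  bus=[BusRdX]  L1: P0=M P1=I  mem[L1]=40
6. P1: store L0 := 59  bus=[-]  L0: P0=I P1=M  mem[L0]=40
7. P1: load  L0  bus=[-]  L0: P0=I P1=M  mem[L0]=40
8. P0: load  L1  bus=[-]  L1: P0=M P1=I  mem[L1]=40
9. P0: load  L1  bus=[-]  L1: P0=M P1=I  mem[L1]=40
10. P1: store L0 := 10  bus=[-]  L0: P0=I P1=M  mem[L0]=40
11. P0: store L0 := 33  bus=[BusRdX,Flush]  L0: P0=M P1=I  mem[L0]=10
12. P1: load  L1  bus=[BusRd,Flush]  L1: P0=S P1=S  mem[L1]=90
13. P0: load  L1  bus=[-]  L1: P0=S P1=S  mem[L1]=90
14. P1: store L0 := 1  bus=[BusRdX,Flush]  L0: P0=I P1=M  mem[L0]=33
15. P0: load  L1  bus=[-]  L1: P0=S P1=S  mem[L1]=90
16. P1: store L0 := 60  bus=[-]  L0: P0=I P1=M  mem[L0]=33
17. P1: load  L0  bus=[-]  L0: P0=I P1=M  mem[L0]=33
18. P1: store L0 := 74  bus=[-]  L0: P0=I P1=M  mem[L0]=33
19. P0: load  L0  bus=[BusRd,Flush]  L0: P0=S P1=S  mem[L0]=74
20. P1: load  L1  bus=[-]  L1: P0=S P1=S  mem[L1]=90
21. P0: load  L0  bus=[-]  L0: P0=S P1=S  mem[L0]=74
22. P0: load  L1  bus=[-]  L1: P0=S P1=S  mem[L1]=90
23. P0: load  L0  bus=[-]  L0: P0=S P1=S  mem[L0]=74
24. P1: load  L1  bus=[-]  L1: P0=S P1=S  mem[L1]=90
25. P0: load  L0  bus=[-]  L0: P0=S P1=S  mem[L0]=74
26. P1: load  L1  bus=[-]  L1: P0=S P1=S  mem[L1]=90
27. P0: load  L1  bus=[-]  L1: P0=S P1=S  mem[L1]=90

invalidations = 2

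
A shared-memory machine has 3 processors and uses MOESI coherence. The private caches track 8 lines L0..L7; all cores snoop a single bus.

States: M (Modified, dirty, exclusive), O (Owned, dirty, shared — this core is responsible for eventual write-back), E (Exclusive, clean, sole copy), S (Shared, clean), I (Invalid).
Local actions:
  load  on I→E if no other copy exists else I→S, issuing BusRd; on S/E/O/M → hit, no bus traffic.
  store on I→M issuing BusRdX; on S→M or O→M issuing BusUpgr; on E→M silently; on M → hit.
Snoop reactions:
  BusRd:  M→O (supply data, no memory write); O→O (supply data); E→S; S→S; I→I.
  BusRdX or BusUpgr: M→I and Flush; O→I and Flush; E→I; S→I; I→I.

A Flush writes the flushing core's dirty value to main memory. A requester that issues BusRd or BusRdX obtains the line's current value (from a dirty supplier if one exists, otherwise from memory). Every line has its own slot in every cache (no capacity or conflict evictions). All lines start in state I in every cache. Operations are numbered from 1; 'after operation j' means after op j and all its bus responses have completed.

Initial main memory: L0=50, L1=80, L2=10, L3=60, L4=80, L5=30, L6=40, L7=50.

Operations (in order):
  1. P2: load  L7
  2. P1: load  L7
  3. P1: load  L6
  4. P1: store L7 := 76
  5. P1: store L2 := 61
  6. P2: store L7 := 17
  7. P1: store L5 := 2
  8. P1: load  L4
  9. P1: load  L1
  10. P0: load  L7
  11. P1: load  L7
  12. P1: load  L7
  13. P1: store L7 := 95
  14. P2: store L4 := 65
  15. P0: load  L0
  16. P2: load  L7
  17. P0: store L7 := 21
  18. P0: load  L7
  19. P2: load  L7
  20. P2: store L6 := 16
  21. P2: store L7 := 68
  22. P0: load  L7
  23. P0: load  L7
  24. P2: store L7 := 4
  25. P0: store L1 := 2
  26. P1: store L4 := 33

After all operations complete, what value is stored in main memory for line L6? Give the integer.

memory[L6] = 40

step 1: P2: load  L7  ⟶  IIE  (L7)  txn=BusRd  M[L7]=50
step 2: P1: load  L7  ⟶  ISS  (L7)  txn=BusRd  M[L7]=50
step 3: P1: load  L6  ⟶  IEI  (L6)  txn=BusRd  M[L6]=40
step 4: P1: store L7 := 76  ⟶  IMI  (L7)  txn=BusUpgr  M[L7]=50
step 5: P1: store L2 := 61  ⟶  IMI  (L2)  txn=BusRdX  M[L2]=10
step 6: P2: store L7 := 17  ⟶  IIM  (L7)  txn=BusRdX+Flush  M[L7]=76
step 7: P1: store L5 := 2  ⟶  IMI  (L5)  txn=BusRdX  M[L5]=30
step 8: P1: load  L4  ⟶  IEI  (L4)  txn=BusRd  M[L4]=80
step 9: P1: load  L1  ⟶  IEI  (L1)  txn=BusRd  M[L1]=80
step 10: P0: load  L7  ⟶  SIO  (L7)  txn=BusRd  M[L7]=76
step 11: P1: load  L7  ⟶  SSO  (L7)  txn=BusRd  M[L7]=76
step 12: P1: load  L7  ⟶  SSO  (L7)  txn=∅  M[L7]=76
step 13: P1: store L7 := 95  ⟶  IMI  (L7)  txn=BusUpgr+Flush  M[L7]=17
step 14: P2: store L4 := 65  ⟶  IIM  (L4)  txn=BusRdX  M[L4]=80
step 15: P0: load  L0  ⟶  EII  (L0)  txn=BusRd  M[L0]=50
step 16: P2: load  L7  ⟶  IOS  (L7)  txn=BusRd  M[L7]=17
step 17: P0: store L7 := 21  ⟶  MII  (L7)  txn=BusRdX+Flush  M[L7]=95
step 18: P0: load  L7  ⟶  MII  (L7)  txn=∅  M[L7]=95
step 19: P2: load  L7  ⟶  OIS  (L7)  txn=BusRd  M[L7]=95
step 20: P2: store L6 := 16  ⟶  IIM  (L6)  txn=BusRdX  M[L6]=40
step 21: P2: store L7 := 68  ⟶  IIM  (L7)  txn=BusUpgr+Flush  M[L7]=21
step 22: P0: load  L7  ⟶  SIO  (L7)  txn=BusRd  M[L7]=21
step 23: P0: load  L7  ⟶  SIO  (L7)  txn=∅  M[L7]=21
step 24: P2: store L7 := 4  ⟶  IIM  (L7)  txn=BusUpgr  M[L7]=21
step 25: P0: store L1 := 2  ⟶  MII  (L1)  txn=BusRdX  M[L1]=80
step 26: P1: store L4 := 33  ⟶  IMI  (L4)  txn=BusRdX+Flush  M[L4]=65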